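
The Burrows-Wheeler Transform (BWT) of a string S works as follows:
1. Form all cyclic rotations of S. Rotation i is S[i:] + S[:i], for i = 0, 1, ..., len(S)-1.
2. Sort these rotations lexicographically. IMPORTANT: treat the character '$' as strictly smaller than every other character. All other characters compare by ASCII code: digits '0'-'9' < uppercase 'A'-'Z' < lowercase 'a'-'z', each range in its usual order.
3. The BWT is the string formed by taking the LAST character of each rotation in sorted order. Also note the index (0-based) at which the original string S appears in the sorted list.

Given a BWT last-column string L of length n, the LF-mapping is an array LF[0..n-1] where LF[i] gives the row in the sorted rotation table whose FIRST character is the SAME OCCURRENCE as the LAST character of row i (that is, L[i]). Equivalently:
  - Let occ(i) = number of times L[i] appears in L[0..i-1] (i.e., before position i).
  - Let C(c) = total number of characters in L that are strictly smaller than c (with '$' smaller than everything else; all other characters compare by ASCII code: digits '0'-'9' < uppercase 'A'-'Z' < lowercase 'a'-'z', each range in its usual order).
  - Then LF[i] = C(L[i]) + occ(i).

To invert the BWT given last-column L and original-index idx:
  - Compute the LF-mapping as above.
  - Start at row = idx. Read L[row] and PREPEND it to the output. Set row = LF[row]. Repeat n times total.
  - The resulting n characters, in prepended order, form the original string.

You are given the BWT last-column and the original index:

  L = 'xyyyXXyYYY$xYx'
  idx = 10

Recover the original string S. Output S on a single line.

Answer: yXYxyXYxyYyYx$

Derivation:
LF mapping: 7 10 11 12 1 2 13 3 4 5 0 8 6 9
Walk LF starting at row 10, prepending L[row]:
  step 1: row=10, L[10]='$', prepend. Next row=LF[10]=0
  step 2: row=0, L[0]='x', prepend. Next row=LF[0]=7
  step 3: row=7, L[7]='Y', prepend. Next row=LF[7]=3
  step 4: row=3, L[3]='y', prepend. Next row=LF[3]=12
  step 5: row=12, L[12]='Y', prepend. Next row=LF[12]=6
  step 6: row=6, L[6]='y', prepend. Next row=LF[6]=13
  step 7: row=13, L[13]='x', prepend. Next row=LF[13]=9
  step 8: row=9, L[9]='Y', prepend. Next row=LF[9]=5
  step 9: row=5, L[5]='X', prepend. Next row=LF[5]=2
  step 10: row=2, L[2]='y', prepend. Next row=LF[2]=11
  step 11: row=11, L[11]='x', prepend. Next row=LF[11]=8
  step 12: row=8, L[8]='Y', prepend. Next row=LF[8]=4
  step 13: row=4, L[4]='X', prepend. Next row=LF[4]=1
  step 14: row=1, L[1]='y', prepend. Next row=LF[1]=10
Reversed output: yXYxyXYxyYyYx$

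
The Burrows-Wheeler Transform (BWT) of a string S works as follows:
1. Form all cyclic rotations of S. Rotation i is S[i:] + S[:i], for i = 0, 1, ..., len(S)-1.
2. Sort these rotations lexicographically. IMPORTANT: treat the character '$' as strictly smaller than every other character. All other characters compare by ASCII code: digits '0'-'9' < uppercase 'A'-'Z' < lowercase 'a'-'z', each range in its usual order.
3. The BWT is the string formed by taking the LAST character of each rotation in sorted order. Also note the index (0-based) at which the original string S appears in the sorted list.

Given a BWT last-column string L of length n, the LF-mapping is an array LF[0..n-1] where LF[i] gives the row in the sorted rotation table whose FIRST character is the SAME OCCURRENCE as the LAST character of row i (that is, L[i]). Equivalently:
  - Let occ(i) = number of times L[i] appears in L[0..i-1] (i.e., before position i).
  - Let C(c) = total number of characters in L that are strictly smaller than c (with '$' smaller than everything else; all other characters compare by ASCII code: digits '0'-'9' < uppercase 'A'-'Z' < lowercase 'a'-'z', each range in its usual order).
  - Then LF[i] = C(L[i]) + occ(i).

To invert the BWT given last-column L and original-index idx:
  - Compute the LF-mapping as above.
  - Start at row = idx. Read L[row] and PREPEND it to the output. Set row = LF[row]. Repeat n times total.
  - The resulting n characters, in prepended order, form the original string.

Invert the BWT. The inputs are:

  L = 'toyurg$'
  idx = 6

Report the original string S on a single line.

Answer: yogurt$

Derivation:
LF mapping: 4 2 6 5 3 1 0
Walk LF starting at row 6, prepending L[row]:
  step 1: row=6, L[6]='$', prepend. Next row=LF[6]=0
  step 2: row=0, L[0]='t', prepend. Next row=LF[0]=4
  step 3: row=4, L[4]='r', prepend. Next row=LF[4]=3
  step 4: row=3, L[3]='u', prepend. Next row=LF[3]=5
  step 5: row=5, L[5]='g', prepend. Next row=LF[5]=1
  step 6: row=1, L[1]='o', prepend. Next row=LF[1]=2
  step 7: row=2, L[2]='y', prepend. Next row=LF[2]=6
Reversed output: yogurt$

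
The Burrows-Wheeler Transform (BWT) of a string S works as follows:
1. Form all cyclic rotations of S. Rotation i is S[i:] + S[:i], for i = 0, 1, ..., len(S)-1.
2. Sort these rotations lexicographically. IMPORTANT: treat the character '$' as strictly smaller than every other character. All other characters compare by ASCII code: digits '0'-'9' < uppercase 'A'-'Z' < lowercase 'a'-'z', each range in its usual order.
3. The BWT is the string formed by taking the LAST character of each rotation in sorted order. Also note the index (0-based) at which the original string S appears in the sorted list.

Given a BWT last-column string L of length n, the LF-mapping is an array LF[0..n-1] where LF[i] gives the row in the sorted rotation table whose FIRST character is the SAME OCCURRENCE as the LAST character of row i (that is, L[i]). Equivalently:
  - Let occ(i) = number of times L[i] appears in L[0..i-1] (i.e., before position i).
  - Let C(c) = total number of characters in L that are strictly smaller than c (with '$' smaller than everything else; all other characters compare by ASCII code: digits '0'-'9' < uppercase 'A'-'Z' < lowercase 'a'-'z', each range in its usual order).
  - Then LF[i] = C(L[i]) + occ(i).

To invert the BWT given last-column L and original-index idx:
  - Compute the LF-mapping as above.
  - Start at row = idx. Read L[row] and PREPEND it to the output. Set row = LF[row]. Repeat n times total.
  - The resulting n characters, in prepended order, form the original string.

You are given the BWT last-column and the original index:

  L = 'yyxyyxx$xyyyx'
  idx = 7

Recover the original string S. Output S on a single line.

Answer: yxxxyyyyxyxy$

Derivation:
LF mapping: 6 7 1 8 9 2 3 0 4 10 11 12 5
Walk LF starting at row 7, prepending L[row]:
  step 1: row=7, L[7]='$', prepend. Next row=LF[7]=0
  step 2: row=0, L[0]='y', prepend. Next row=LF[0]=6
  step 3: row=6, L[6]='x', prepend. Next row=LF[6]=3
  step 4: row=3, L[3]='y', prepend. Next row=LF[3]=8
  step 5: row=8, L[8]='x', prepend. Next row=LF[8]=4
  step 6: row=4, L[4]='y', prepend. Next row=LF[4]=9
  step 7: row=9, L[9]='y', prepend. Next row=LF[9]=10
  step 8: row=10, L[10]='y', prepend. Next row=LF[10]=11
  step 9: row=11, L[11]='y', prepend. Next row=LF[11]=12
  step 10: row=12, L[12]='x', prepend. Next row=LF[12]=5
  step 11: row=5, L[5]='x', prepend. Next row=LF[5]=2
  step 12: row=2, L[2]='x', prepend. Next row=LF[2]=1
  step 13: row=1, L[1]='y', prepend. Next row=LF[1]=7
Reversed output: yxxxyyyyxyxy$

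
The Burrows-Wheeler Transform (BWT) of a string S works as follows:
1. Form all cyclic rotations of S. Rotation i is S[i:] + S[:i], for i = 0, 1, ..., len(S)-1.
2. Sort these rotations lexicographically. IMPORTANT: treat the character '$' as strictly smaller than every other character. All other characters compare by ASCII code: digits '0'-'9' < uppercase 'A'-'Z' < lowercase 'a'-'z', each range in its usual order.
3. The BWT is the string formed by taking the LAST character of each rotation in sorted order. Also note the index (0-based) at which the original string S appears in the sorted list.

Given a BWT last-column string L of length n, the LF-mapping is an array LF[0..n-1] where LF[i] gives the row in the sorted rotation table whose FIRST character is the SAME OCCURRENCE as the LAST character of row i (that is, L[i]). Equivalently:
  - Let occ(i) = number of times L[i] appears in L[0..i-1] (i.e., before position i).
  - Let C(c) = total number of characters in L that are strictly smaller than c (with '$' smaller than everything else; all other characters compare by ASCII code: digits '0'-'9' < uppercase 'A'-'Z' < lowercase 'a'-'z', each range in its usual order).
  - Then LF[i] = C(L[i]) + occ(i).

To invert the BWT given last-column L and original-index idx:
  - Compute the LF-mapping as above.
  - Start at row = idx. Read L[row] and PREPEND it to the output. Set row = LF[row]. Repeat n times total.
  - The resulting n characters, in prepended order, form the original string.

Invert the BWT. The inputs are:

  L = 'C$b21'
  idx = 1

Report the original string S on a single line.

LF mapping: 3 0 4 2 1
Walk LF starting at row 1, prepending L[row]:
  step 1: row=1, L[1]='$', prepend. Next row=LF[1]=0
  step 2: row=0, L[0]='C', prepend. Next row=LF[0]=3
  step 3: row=3, L[3]='2', prepend. Next row=LF[3]=2
  step 4: row=2, L[2]='b', prepend. Next row=LF[2]=4
  step 5: row=4, L[4]='1', prepend. Next row=LF[4]=1
Reversed output: 1b2C$

Answer: 1b2C$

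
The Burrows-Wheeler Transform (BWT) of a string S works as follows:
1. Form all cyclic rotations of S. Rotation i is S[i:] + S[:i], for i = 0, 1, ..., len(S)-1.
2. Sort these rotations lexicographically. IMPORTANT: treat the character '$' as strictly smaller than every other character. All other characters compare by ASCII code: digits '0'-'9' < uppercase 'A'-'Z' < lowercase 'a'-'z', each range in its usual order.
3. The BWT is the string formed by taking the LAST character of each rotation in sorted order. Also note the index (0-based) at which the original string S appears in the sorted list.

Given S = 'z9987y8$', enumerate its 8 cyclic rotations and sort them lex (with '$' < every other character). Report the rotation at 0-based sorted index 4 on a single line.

All 8 rotations (rotation i = S[i:]+S[:i]):
  rot[0] = z9987y8$
  rot[1] = 9987y8$z
  rot[2] = 987y8$z9
  rot[3] = 87y8$z99
  rot[4] = 7y8$z998
  rot[5] = y8$z9987
  rot[6] = 8$z9987y
  rot[7] = $z9987y8
Sorted (with $ < everything):
  sorted[0] = $z9987y8
  sorted[1] = 7y8$z998
  sorted[2] = 8$z9987y
  sorted[3] = 87y8$z99
  sorted[4] = 987y8$z9
  sorted[5] = 9987y8$z
  sorted[6] = y8$z9987
  sorted[7] = z9987y8$
sorted[4] = 987y8$z9

Answer: 987y8$z9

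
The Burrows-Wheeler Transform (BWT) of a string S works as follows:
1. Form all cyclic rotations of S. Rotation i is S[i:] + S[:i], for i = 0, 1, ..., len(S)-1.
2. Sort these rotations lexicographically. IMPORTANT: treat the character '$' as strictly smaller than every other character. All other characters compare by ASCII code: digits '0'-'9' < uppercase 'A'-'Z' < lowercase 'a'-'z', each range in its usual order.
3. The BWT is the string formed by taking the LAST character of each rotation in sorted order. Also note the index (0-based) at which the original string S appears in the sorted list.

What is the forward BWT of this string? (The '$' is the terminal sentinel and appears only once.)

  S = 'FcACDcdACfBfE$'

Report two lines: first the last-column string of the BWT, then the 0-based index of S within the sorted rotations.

All 14 rotations (rotation i = S[i:]+S[:i]):
  rot[0] = FcACDcdACfBfE$
  rot[1] = cACDcdACfBfE$F
  rot[2] = ACDcdACfBfE$Fc
  rot[3] = CDcdACfBfE$FcA
  rot[4] = DcdACfBfE$FcAC
  rot[5] = cdACfBfE$FcACD
  rot[6] = dACfBfE$FcACDc
  rot[7] = ACfBfE$FcACDcd
  rot[8] = CfBfE$FcACDcdA
  rot[9] = fBfE$FcACDcdAC
  rot[10] = BfE$FcACDcdACf
  rot[11] = fE$FcACDcdACfB
  rot[12] = E$FcACDcdACfBf
  rot[13] = $FcACDcdACfBfE
Sorted (with $ < everything):
  sorted[0] = $FcACDcdACfBfE  (last char: 'E')
  sorted[1] = ACDcdACfBfE$Fc  (last char: 'c')
  sorted[2] = ACfBfE$FcACDcd  (last char: 'd')
  sorted[3] = BfE$FcACDcdACf  (last char: 'f')
  sorted[4] = CDcdACfBfE$FcA  (last char: 'A')
  sorted[5] = CfBfE$FcACDcdA  (last char: 'A')
  sorted[6] = DcdACfBfE$FcAC  (last char: 'C')
  sorted[7] = E$FcACDcdACfBf  (last char: 'f')
  sorted[8] = FcACDcdACfBfE$  (last char: '$')
  sorted[9] = cACDcdACfBfE$F  (last char: 'F')
  sorted[10] = cdACfBfE$FcACD  (last char: 'D')
  sorted[11] = dACfBfE$FcACDc  (last char: 'c')
  sorted[12] = fBfE$FcACDcdAC  (last char: 'C')
  sorted[13] = fE$FcACDcdACfB  (last char: 'B')
Last column: EcdfAACf$FDcCB
Original string S is at sorted index 8

Answer: EcdfAACf$FDcCB
8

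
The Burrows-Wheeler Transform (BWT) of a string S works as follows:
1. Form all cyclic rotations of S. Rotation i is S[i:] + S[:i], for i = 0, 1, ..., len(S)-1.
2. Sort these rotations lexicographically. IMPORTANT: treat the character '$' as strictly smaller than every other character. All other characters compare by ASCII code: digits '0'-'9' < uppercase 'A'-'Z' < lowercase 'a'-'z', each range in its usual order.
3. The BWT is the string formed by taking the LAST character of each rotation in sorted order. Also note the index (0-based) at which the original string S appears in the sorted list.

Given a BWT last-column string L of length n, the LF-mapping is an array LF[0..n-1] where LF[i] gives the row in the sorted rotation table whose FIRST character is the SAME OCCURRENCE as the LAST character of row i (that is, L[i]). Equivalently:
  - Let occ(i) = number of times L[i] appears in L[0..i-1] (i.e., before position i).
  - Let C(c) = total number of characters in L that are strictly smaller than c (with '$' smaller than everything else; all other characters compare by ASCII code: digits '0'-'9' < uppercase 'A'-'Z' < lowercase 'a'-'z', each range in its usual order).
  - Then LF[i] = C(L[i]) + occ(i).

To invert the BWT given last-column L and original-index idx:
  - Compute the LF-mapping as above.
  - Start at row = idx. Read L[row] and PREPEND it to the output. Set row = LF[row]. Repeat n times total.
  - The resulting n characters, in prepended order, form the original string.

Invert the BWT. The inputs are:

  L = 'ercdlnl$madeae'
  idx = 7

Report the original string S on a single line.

Answer: emeraldcandle$

Derivation:
LF mapping: 6 13 3 4 9 12 10 0 11 1 5 7 2 8
Walk LF starting at row 7, prepending L[row]:
  step 1: row=7, L[7]='$', prepend. Next row=LF[7]=0
  step 2: row=0, L[0]='e', prepend. Next row=LF[0]=6
  step 3: row=6, L[6]='l', prepend. Next row=LF[6]=10
  step 4: row=10, L[10]='d', prepend. Next row=LF[10]=5
  step 5: row=5, L[5]='n', prepend. Next row=LF[5]=12
  step 6: row=12, L[12]='a', prepend. Next row=LF[12]=2
  step 7: row=2, L[2]='c', prepend. Next row=LF[2]=3
  step 8: row=3, L[3]='d', prepend. Next row=LF[3]=4
  step 9: row=4, L[4]='l', prepend. Next row=LF[4]=9
  step 10: row=9, L[9]='a', prepend. Next row=LF[9]=1
  step 11: row=1, L[1]='r', prepend. Next row=LF[1]=13
  step 12: row=13, L[13]='e', prepend. Next row=LF[13]=8
  step 13: row=8, L[8]='m', prepend. Next row=LF[8]=11
  step 14: row=11, L[11]='e', prepend. Next row=LF[11]=7
Reversed output: emeraldcandle$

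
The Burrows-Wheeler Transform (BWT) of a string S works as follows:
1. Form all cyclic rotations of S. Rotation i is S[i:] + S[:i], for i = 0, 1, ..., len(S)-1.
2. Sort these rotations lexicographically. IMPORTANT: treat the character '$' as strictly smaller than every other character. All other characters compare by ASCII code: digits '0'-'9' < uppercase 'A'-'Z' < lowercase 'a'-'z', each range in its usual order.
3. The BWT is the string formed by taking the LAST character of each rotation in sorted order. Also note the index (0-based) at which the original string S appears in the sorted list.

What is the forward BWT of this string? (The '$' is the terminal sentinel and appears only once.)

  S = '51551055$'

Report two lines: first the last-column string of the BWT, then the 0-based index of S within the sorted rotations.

Answer: 515555$01
6

Derivation:
All 9 rotations (rotation i = S[i:]+S[:i]):
  rot[0] = 51551055$
  rot[1] = 1551055$5
  rot[2] = 551055$51
  rot[3] = 51055$515
  rot[4] = 1055$5155
  rot[5] = 055$51551
  rot[6] = 55$515510
  rot[7] = 5$5155105
  rot[8] = $51551055
Sorted (with $ < everything):
  sorted[0] = $51551055  (last char: '5')
  sorted[1] = 055$51551  (last char: '1')
  sorted[2] = 1055$5155  (last char: '5')
  sorted[3] = 1551055$5  (last char: '5')
  sorted[4] = 5$5155105  (last char: '5')
  sorted[5] = 51055$515  (last char: '5')
  sorted[6] = 51551055$  (last char: '$')
  sorted[7] = 55$515510  (last char: '0')
  sorted[8] = 551055$51  (last char: '1')
Last column: 515555$01
Original string S is at sorted index 6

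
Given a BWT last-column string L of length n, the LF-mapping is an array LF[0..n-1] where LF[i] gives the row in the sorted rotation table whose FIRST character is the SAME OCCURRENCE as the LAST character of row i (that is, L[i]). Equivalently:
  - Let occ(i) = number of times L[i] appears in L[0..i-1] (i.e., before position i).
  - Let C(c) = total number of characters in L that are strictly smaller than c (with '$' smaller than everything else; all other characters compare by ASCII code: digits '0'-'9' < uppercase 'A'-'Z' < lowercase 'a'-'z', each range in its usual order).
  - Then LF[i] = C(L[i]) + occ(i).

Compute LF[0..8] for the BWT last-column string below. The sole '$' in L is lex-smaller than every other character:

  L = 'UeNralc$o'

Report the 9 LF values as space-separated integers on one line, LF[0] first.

Answer: 2 5 1 8 3 6 4 0 7

Derivation:
Char counts: '$':1, 'N':1, 'U':1, 'a':1, 'c':1, 'e':1, 'l':1, 'o':1, 'r':1
C (first-col start): C('$')=0, C('N')=1, C('U')=2, C('a')=3, C('c')=4, C('e')=5, C('l')=6, C('o')=7, C('r')=8
L[0]='U': occ=0, LF[0]=C('U')+0=2+0=2
L[1]='e': occ=0, LF[1]=C('e')+0=5+0=5
L[2]='N': occ=0, LF[2]=C('N')+0=1+0=1
L[3]='r': occ=0, LF[3]=C('r')+0=8+0=8
L[4]='a': occ=0, LF[4]=C('a')+0=3+0=3
L[5]='l': occ=0, LF[5]=C('l')+0=6+0=6
L[6]='c': occ=0, LF[6]=C('c')+0=4+0=4
L[7]='$': occ=0, LF[7]=C('$')+0=0+0=0
L[8]='o': occ=0, LF[8]=C('o')+0=7+0=7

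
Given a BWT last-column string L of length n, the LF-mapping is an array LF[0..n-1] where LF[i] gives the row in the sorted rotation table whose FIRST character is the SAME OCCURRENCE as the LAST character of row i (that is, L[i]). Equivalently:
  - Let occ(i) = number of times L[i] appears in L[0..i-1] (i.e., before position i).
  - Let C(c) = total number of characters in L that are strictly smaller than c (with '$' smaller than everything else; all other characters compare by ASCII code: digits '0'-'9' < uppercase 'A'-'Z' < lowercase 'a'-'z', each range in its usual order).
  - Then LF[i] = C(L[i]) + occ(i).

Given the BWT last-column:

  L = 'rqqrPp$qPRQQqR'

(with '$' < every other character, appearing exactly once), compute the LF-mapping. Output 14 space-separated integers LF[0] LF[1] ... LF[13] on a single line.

Char counts: '$':1, 'P':2, 'Q':2, 'R':2, 'p':1, 'q':4, 'r':2
C (first-col start): C('$')=0, C('P')=1, C('Q')=3, C('R')=5, C('p')=7, C('q')=8, C('r')=12
L[0]='r': occ=0, LF[0]=C('r')+0=12+0=12
L[1]='q': occ=0, LF[1]=C('q')+0=8+0=8
L[2]='q': occ=1, LF[2]=C('q')+1=8+1=9
L[3]='r': occ=1, LF[3]=C('r')+1=12+1=13
L[4]='P': occ=0, LF[4]=C('P')+0=1+0=1
L[5]='p': occ=0, LF[5]=C('p')+0=7+0=7
L[6]='$': occ=0, LF[6]=C('$')+0=0+0=0
L[7]='q': occ=2, LF[7]=C('q')+2=8+2=10
L[8]='P': occ=1, LF[8]=C('P')+1=1+1=2
L[9]='R': occ=0, LF[9]=C('R')+0=5+0=5
L[10]='Q': occ=0, LF[10]=C('Q')+0=3+0=3
L[11]='Q': occ=1, LF[11]=C('Q')+1=3+1=4
L[12]='q': occ=3, LF[12]=C('q')+3=8+3=11
L[13]='R': occ=1, LF[13]=C('R')+1=5+1=6

Answer: 12 8 9 13 1 7 0 10 2 5 3 4 11 6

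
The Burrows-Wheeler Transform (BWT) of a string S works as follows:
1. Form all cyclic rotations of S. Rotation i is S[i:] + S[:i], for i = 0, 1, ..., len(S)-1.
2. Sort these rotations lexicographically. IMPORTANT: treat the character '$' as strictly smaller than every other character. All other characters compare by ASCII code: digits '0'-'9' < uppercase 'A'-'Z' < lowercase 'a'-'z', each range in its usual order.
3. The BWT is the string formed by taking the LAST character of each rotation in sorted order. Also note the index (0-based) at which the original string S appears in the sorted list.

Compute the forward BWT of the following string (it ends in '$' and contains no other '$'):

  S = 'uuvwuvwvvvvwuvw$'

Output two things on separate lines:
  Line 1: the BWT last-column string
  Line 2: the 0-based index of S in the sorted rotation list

Answer: w$wuwwvvuvuuvvvv
1

Derivation:
All 16 rotations (rotation i = S[i:]+S[:i]):
  rot[0] = uuvwuvwvvvvwuvw$
  rot[1] = uvwuvwvvvvwuvw$u
  rot[2] = vwuvwvvvvwuvw$uu
  rot[3] = wuvwvvvvwuvw$uuv
  rot[4] = uvwvvvvwuvw$uuvw
  rot[5] = vwvvvvwuvw$uuvwu
  rot[6] = wvvvvwuvw$uuvwuv
  rot[7] = vvvvwuvw$uuvwuvw
  rot[8] = vvvwuvw$uuvwuvwv
  rot[9] = vvwuvw$uuvwuvwvv
  rot[10] = vwuvw$uuvwuvwvvv
  rot[11] = wuvw$uuvwuvwvvvv
  rot[12] = uvw$uuvwuvwvvvvw
  rot[13] = vw$uuvwuvwvvvvwu
  rot[14] = w$uuvwuvwvvvvwuv
  rot[15] = $uuvwuvwvvvvwuvw
Sorted (with $ < everything):
  sorted[0] = $uuvwuvwvvvvwuvw  (last char: 'w')
  sorted[1] = uuvwuvwvvvvwuvw$  (last char: '$')
  sorted[2] = uvw$uuvwuvwvvvvw  (last char: 'w')
  sorted[3] = uvwuvwvvvvwuvw$u  (last char: 'u')
  sorted[4] = uvwvvvvwuvw$uuvw  (last char: 'w')
  sorted[5] = vvvvwuvw$uuvwuvw  (last char: 'w')
  sorted[6] = vvvwuvw$uuvwuvwv  (last char: 'v')
  sorted[7] = vvwuvw$uuvwuvwvv  (last char: 'v')
  sorted[8] = vw$uuvwuvwvvvvwu  (last char: 'u')
  sorted[9] = vwuvw$uuvwuvwvvv  (last char: 'v')
  sorted[10] = vwuvwvvvvwuvw$uu  (last char: 'u')
  sorted[11] = vwvvvvwuvw$uuvwu  (last char: 'u')
  sorted[12] = w$uuvwuvwvvvvwuv  (last char: 'v')
  sorted[13] = wuvw$uuvwuvwvvvv  (last char: 'v')
  sorted[14] = wuvwvvvvwuvw$uuv  (last char: 'v')
  sorted[15] = wvvvvwuvw$uuvwuv  (last char: 'v')
Last column: w$wuwwvvuvuuvvvv
Original string S is at sorted index 1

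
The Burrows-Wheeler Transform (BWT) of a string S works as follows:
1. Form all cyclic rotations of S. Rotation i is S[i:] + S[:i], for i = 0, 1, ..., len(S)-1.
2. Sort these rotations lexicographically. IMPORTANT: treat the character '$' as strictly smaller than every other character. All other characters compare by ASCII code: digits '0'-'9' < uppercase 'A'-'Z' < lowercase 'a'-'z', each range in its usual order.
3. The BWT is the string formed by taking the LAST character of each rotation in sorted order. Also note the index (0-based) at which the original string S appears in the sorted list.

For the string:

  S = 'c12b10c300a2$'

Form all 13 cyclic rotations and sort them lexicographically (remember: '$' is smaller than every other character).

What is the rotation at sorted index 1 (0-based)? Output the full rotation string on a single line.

All 13 rotations (rotation i = S[i:]+S[:i]):
  rot[0] = c12b10c300a2$
  rot[1] = 12b10c300a2$c
  rot[2] = 2b10c300a2$c1
  rot[3] = b10c300a2$c12
  rot[4] = 10c300a2$c12b
  rot[5] = 0c300a2$c12b1
  rot[6] = c300a2$c12b10
  rot[7] = 300a2$c12b10c
  rot[8] = 00a2$c12b10c3
  rot[9] = 0a2$c12b10c30
  rot[10] = a2$c12b10c300
  rot[11] = 2$c12b10c300a
  rot[12] = $c12b10c300a2
Sorted (with $ < everything):
  sorted[0] = $c12b10c300a2
  sorted[1] = 00a2$c12b10c3
  sorted[2] = 0a2$c12b10c30
  sorted[3] = 0c300a2$c12b1
  sorted[4] = 10c300a2$c12b
  sorted[5] = 12b10c300a2$c
  sorted[6] = 2$c12b10c300a
  sorted[7] = 2b10c300a2$c1
  sorted[8] = 300a2$c12b10c
  sorted[9] = a2$c12b10c300
  sorted[10] = b10c300a2$c12
  sorted[11] = c12b10c300a2$
  sorted[12] = c300a2$c12b10
sorted[1] = 00a2$c12b10c3

Answer: 00a2$c12b10c3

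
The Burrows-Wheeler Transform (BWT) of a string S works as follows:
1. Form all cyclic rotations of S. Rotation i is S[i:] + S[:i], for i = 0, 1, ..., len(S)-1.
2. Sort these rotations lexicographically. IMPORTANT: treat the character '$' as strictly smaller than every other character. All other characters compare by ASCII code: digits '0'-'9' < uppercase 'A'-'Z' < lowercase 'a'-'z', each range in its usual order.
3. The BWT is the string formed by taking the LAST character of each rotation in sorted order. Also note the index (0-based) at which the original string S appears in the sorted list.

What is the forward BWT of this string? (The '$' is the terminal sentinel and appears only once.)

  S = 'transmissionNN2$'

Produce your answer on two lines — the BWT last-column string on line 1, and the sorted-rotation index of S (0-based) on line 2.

All 16 rotations (rotation i = S[i:]+S[:i]):
  rot[0] = transmissionNN2$
  rot[1] = ransmissionNN2$t
  rot[2] = ansmissionNN2$tr
  rot[3] = nsmissionNN2$tra
  rot[4] = smissionNN2$tran
  rot[5] = missionNN2$trans
  rot[6] = issionNN2$transm
  rot[7] = ssionNN2$transmi
  rot[8] = sionNN2$transmis
  rot[9] = ionNN2$transmiss
  rot[10] = onNN2$transmissi
  rot[11] = nNN2$transmissio
  rot[12] = NN2$transmission
  rot[13] = N2$transmissionN
  rot[14] = 2$transmissionNN
  rot[15] = $transmissionNN2
Sorted (with $ < everything):
  sorted[0] = $transmissionNN2  (last char: '2')
  sorted[1] = 2$transmissionNN  (last char: 'N')
  sorted[2] = N2$transmissionN  (last char: 'N')
  sorted[3] = NN2$transmission  (last char: 'n')
  sorted[4] = ansmissionNN2$tr  (last char: 'r')
  sorted[5] = ionNN2$transmiss  (last char: 's')
  sorted[6] = issionNN2$transm  (last char: 'm')
  sorted[7] = missionNN2$trans  (last char: 's')
  sorted[8] = nNN2$transmissio  (last char: 'o')
  sorted[9] = nsmissionNN2$tra  (last char: 'a')
  sorted[10] = onNN2$transmissi  (last char: 'i')
  sorted[11] = ransmissionNN2$t  (last char: 't')
  sorted[12] = sionNN2$transmis  (last char: 's')
  sorted[13] = smissionNN2$tran  (last char: 'n')
  sorted[14] = ssionNN2$transmi  (last char: 'i')
  sorted[15] = transmissionNN2$  (last char: '$')
Last column: 2NNnrsmsoaitsni$
Original string S is at sorted index 15

Answer: 2NNnrsmsoaitsni$
15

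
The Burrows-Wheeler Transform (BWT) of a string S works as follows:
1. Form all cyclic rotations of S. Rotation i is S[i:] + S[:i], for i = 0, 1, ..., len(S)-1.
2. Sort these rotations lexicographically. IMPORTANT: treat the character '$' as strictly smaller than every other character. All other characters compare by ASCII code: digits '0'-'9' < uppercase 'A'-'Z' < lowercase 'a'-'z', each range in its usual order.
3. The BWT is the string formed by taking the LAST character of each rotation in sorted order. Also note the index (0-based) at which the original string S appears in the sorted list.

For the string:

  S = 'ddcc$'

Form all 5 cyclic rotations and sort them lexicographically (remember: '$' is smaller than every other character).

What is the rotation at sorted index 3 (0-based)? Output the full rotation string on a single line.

Answer: dcc$d

Derivation:
All 5 rotations (rotation i = S[i:]+S[:i]):
  rot[0] = ddcc$
  rot[1] = dcc$d
  rot[2] = cc$dd
  rot[3] = c$ddc
  rot[4] = $ddcc
Sorted (with $ < everything):
  sorted[0] = $ddcc
  sorted[1] = c$ddc
  sorted[2] = cc$dd
  sorted[3] = dcc$d
  sorted[4] = ddcc$
sorted[3] = dcc$d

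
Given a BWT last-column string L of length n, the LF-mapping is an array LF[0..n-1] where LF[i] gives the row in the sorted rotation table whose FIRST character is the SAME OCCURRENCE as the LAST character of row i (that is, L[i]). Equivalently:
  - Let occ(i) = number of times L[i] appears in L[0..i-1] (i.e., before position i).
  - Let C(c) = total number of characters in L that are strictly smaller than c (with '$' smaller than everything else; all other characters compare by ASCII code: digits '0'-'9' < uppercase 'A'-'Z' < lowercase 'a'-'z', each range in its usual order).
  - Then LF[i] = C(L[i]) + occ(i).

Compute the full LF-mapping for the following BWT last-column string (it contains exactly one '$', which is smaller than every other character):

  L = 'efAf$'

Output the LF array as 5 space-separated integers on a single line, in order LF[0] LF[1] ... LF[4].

Answer: 2 3 1 4 0

Derivation:
Char counts: '$':1, 'A':1, 'e':1, 'f':2
C (first-col start): C('$')=0, C('A')=1, C('e')=2, C('f')=3
L[0]='e': occ=0, LF[0]=C('e')+0=2+0=2
L[1]='f': occ=0, LF[1]=C('f')+0=3+0=3
L[2]='A': occ=0, LF[2]=C('A')+0=1+0=1
L[3]='f': occ=1, LF[3]=C('f')+1=3+1=4
L[4]='$': occ=0, LF[4]=C('$')+0=0+0=0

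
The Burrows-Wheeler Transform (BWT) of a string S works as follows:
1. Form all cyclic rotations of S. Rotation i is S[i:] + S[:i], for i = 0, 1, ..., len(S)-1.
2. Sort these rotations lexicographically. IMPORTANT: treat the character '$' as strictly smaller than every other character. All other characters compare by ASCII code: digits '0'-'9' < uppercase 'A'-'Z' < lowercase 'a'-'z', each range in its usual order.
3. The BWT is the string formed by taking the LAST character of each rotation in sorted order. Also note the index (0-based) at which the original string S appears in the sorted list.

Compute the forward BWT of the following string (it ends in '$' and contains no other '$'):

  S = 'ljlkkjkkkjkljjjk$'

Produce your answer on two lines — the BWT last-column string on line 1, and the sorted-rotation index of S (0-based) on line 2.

Answer: kljjkkljkklkjjk$j
15

Derivation:
All 17 rotations (rotation i = S[i:]+S[:i]):
  rot[0] = ljlkkjkkkjkljjjk$
  rot[1] = jlkkjkkkjkljjjk$l
  rot[2] = lkkjkkkjkljjjk$lj
  rot[3] = kkjkkkjkljjjk$ljl
  rot[4] = kjkkkjkljjjk$ljlk
  rot[5] = jkkkjkljjjk$ljlkk
  rot[6] = kkkjkljjjk$ljlkkj
  rot[7] = kkjkljjjk$ljlkkjk
  rot[8] = kjkljjjk$ljlkkjkk
  rot[9] = jkljjjk$ljlkkjkkk
  rot[10] = kljjjk$ljlkkjkkkj
  rot[11] = ljjjk$ljlkkjkkkjk
  rot[12] = jjjk$ljlkkjkkkjkl
  rot[13] = jjk$ljlkkjkkkjklj
  rot[14] = jk$ljlkkjkkkjkljj
  rot[15] = k$ljlkkjkkkjkljjj
  rot[16] = $ljlkkjkkkjkljjjk
Sorted (with $ < everything):
  sorted[0] = $ljlkkjkkkjkljjjk  (last char: 'k')
  sorted[1] = jjjk$ljlkkjkkkjkl  (last char: 'l')
  sorted[2] = jjk$ljlkkjkkkjklj  (last char: 'j')
  sorted[3] = jk$ljlkkjkkkjkljj  (last char: 'j')
  sorted[4] = jkkkjkljjjk$ljlkk  (last char: 'k')
  sorted[5] = jkljjjk$ljlkkjkkk  (last char: 'k')
  sorted[6] = jlkkjkkkjkljjjk$l  (last char: 'l')
  sorted[7] = k$ljlkkjkkkjkljjj  (last char: 'j')
  sorted[8] = kjkkkjkljjjk$ljlk  (last char: 'k')
  sorted[9] = kjkljjjk$ljlkkjkk  (last char: 'k')
  sorted[10] = kkjkkkjkljjjk$ljl  (last char: 'l')
  sorted[11] = kkjkljjjk$ljlkkjk  (last char: 'k')
  sorted[12] = kkkjkljjjk$ljlkkj  (last char: 'j')
  sorted[13] = kljjjk$ljlkkjkkkj  (last char: 'j')
  sorted[14] = ljjjk$ljlkkjkkkjk  (last char: 'k')
  sorted[15] = ljlkkjkkkjkljjjk$  (last char: '$')
  sorted[16] = lkkjkkkjkljjjk$lj  (last char: 'j')
Last column: kljjkkljkklkjjk$j
Original string S is at sorted index 15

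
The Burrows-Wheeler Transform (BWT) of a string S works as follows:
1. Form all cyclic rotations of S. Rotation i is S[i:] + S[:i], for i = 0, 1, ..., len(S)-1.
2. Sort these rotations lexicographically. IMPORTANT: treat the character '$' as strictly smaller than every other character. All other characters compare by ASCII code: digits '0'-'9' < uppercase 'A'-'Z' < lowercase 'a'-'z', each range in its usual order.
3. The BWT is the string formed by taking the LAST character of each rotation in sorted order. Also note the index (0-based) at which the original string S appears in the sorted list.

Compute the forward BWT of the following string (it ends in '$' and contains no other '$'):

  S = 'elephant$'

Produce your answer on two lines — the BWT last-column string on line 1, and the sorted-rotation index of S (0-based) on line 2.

All 9 rotations (rotation i = S[i:]+S[:i]):
  rot[0] = elephant$
  rot[1] = lephant$e
  rot[2] = ephant$el
  rot[3] = phant$ele
  rot[4] = hant$elep
  rot[5] = ant$eleph
  rot[6] = nt$elepha
  rot[7] = t$elephan
  rot[8] = $elephant
Sorted (with $ < everything):
  sorted[0] = $elephant  (last char: 't')
  sorted[1] = ant$eleph  (last char: 'h')
  sorted[2] = elephant$  (last char: '$')
  sorted[3] = ephant$el  (last char: 'l')
  sorted[4] = hant$elep  (last char: 'p')
  sorted[5] = lephant$e  (last char: 'e')
  sorted[6] = nt$elepha  (last char: 'a')
  sorted[7] = phant$ele  (last char: 'e')
  sorted[8] = t$elephan  (last char: 'n')
Last column: th$lpeaen
Original string S is at sorted index 2

Answer: th$lpeaen
2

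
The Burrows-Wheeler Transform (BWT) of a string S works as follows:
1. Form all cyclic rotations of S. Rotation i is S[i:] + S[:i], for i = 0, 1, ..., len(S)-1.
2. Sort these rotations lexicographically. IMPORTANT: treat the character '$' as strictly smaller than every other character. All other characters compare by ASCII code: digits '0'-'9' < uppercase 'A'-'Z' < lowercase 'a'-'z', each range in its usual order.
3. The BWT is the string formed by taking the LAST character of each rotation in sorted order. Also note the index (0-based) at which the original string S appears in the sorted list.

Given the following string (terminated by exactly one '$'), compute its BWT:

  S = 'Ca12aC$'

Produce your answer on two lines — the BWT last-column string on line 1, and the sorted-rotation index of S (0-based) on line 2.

Answer: Ca1a$C2
4

Derivation:
All 7 rotations (rotation i = S[i:]+S[:i]):
  rot[0] = Ca12aC$
  rot[1] = a12aC$C
  rot[2] = 12aC$Ca
  rot[3] = 2aC$Ca1
  rot[4] = aC$Ca12
  rot[5] = C$Ca12a
  rot[6] = $Ca12aC
Sorted (with $ < everything):
  sorted[0] = $Ca12aC  (last char: 'C')
  sorted[1] = 12aC$Ca  (last char: 'a')
  sorted[2] = 2aC$Ca1  (last char: '1')
  sorted[3] = C$Ca12a  (last char: 'a')
  sorted[4] = Ca12aC$  (last char: '$')
  sorted[5] = a12aC$C  (last char: 'C')
  sorted[6] = aC$Ca12  (last char: '2')
Last column: Ca1a$C2
Original string S is at sorted index 4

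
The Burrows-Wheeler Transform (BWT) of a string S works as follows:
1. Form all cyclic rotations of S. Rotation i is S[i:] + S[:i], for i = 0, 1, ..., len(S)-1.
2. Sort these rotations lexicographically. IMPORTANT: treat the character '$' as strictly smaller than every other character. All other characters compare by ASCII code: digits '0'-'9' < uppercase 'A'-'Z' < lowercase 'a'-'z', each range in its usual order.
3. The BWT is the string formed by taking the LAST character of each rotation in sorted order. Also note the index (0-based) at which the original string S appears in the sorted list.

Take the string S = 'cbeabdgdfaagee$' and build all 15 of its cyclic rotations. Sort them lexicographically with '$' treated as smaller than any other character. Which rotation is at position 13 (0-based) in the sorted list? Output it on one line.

Answer: gdfaagee$cbeabd

Derivation:
All 15 rotations (rotation i = S[i:]+S[:i]):
  rot[0] = cbeabdgdfaagee$
  rot[1] = beabdgdfaagee$c
  rot[2] = eabdgdfaagee$cb
  rot[3] = abdgdfaagee$cbe
  rot[4] = bdgdfaagee$cbea
  rot[5] = dgdfaagee$cbeab
  rot[6] = gdfaagee$cbeabd
  rot[7] = dfaagee$cbeabdg
  rot[8] = faagee$cbeabdgd
  rot[9] = aagee$cbeabdgdf
  rot[10] = agee$cbeabdgdfa
  rot[11] = gee$cbeabdgdfaa
  rot[12] = ee$cbeabdgdfaag
  rot[13] = e$cbeabdgdfaage
  rot[14] = $cbeabdgdfaagee
Sorted (with $ < everything):
  sorted[0] = $cbeabdgdfaagee
  sorted[1] = aagee$cbeabdgdf
  sorted[2] = abdgdfaagee$cbe
  sorted[3] = agee$cbeabdgdfa
  sorted[4] = bdgdfaagee$cbea
  sorted[5] = beabdgdfaagee$c
  sorted[6] = cbeabdgdfaagee$
  sorted[7] = dfaagee$cbeabdg
  sorted[8] = dgdfaagee$cbeab
  sorted[9] = e$cbeabdgdfaage
  sorted[10] = eabdgdfaagee$cb
  sorted[11] = ee$cbeabdgdfaag
  sorted[12] = faagee$cbeabdgd
  sorted[13] = gdfaagee$cbeabd
  sorted[14] = gee$cbeabdgdfaa
sorted[13] = gdfaagee$cbeabd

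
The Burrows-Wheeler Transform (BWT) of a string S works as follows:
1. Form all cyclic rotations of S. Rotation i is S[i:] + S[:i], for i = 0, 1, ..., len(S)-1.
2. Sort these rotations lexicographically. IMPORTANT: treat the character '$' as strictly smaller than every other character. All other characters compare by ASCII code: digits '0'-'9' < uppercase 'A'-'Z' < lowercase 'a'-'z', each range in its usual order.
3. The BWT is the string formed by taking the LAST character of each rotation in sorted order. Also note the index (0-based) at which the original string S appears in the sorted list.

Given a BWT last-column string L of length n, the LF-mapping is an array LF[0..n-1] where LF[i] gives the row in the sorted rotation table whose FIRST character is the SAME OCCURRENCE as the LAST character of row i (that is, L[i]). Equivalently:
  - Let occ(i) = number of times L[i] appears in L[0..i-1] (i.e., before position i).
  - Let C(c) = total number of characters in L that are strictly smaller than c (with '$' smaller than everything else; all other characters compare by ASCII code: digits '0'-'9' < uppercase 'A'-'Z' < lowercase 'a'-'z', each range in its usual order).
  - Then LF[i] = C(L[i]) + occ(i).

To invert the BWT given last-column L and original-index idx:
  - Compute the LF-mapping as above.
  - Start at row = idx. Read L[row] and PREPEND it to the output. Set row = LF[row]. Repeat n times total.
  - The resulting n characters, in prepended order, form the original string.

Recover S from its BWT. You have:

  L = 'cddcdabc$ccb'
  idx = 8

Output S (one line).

LF mapping: 4 9 10 5 11 1 2 6 0 7 8 3
Walk LF starting at row 8, prepending L[row]:
  step 1: row=8, L[8]='$', prepend. Next row=LF[8]=0
  step 2: row=0, L[0]='c', prepend. Next row=LF[0]=4
  step 3: row=4, L[4]='d', prepend. Next row=LF[4]=11
  step 4: row=11, L[11]='b', prepend. Next row=LF[11]=3
  step 5: row=3, L[3]='c', prepend. Next row=LF[3]=5
  step 6: row=5, L[5]='a', prepend. Next row=LF[5]=1
  step 7: row=1, L[1]='d', prepend. Next row=LF[1]=9
  step 8: row=9, L[9]='c', prepend. Next row=LF[9]=7
  step 9: row=7, L[7]='c', prepend. Next row=LF[7]=6
  step 10: row=6, L[6]='b', prepend. Next row=LF[6]=2
  step 11: row=2, L[2]='d', prepend. Next row=LF[2]=10
  step 12: row=10, L[10]='c', prepend. Next row=LF[10]=8
Reversed output: cdbccdacbdc$

Answer: cdbccdacbdc$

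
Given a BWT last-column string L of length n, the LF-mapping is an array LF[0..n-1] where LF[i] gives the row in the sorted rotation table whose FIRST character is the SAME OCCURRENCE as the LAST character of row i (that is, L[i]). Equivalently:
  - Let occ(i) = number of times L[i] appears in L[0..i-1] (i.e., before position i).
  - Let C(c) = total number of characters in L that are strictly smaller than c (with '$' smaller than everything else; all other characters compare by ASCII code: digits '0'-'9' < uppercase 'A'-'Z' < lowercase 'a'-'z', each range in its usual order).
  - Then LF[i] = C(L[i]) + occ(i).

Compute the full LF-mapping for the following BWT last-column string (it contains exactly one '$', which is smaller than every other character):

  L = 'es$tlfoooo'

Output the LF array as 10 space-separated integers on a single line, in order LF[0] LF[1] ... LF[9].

Char counts: '$':1, 'e':1, 'f':1, 'l':1, 'o':4, 's':1, 't':1
C (first-col start): C('$')=0, C('e')=1, C('f')=2, C('l')=3, C('o')=4, C('s')=8, C('t')=9
L[0]='e': occ=0, LF[0]=C('e')+0=1+0=1
L[1]='s': occ=0, LF[1]=C('s')+0=8+0=8
L[2]='$': occ=0, LF[2]=C('$')+0=0+0=0
L[3]='t': occ=0, LF[3]=C('t')+0=9+0=9
L[4]='l': occ=0, LF[4]=C('l')+0=3+0=3
L[5]='f': occ=0, LF[5]=C('f')+0=2+0=2
L[6]='o': occ=0, LF[6]=C('o')+0=4+0=4
L[7]='o': occ=1, LF[7]=C('o')+1=4+1=5
L[8]='o': occ=2, LF[8]=C('o')+2=4+2=6
L[9]='o': occ=3, LF[9]=C('o')+3=4+3=7

Answer: 1 8 0 9 3 2 4 5 6 7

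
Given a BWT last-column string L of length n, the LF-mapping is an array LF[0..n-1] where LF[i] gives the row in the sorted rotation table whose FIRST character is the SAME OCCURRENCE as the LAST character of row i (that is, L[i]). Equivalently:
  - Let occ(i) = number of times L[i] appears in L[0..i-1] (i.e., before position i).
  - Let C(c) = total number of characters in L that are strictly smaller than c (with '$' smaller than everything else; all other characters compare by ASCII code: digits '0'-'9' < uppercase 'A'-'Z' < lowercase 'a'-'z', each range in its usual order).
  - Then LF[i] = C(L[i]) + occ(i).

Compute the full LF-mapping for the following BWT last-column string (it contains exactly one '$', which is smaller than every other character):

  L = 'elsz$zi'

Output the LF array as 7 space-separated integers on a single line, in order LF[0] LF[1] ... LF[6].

Answer: 1 3 4 5 0 6 2

Derivation:
Char counts: '$':1, 'e':1, 'i':1, 'l':1, 's':1, 'z':2
C (first-col start): C('$')=0, C('e')=1, C('i')=2, C('l')=3, C('s')=4, C('z')=5
L[0]='e': occ=0, LF[0]=C('e')+0=1+0=1
L[1]='l': occ=0, LF[1]=C('l')+0=3+0=3
L[2]='s': occ=0, LF[2]=C('s')+0=4+0=4
L[3]='z': occ=0, LF[3]=C('z')+0=5+0=5
L[4]='$': occ=0, LF[4]=C('$')+0=0+0=0
L[5]='z': occ=1, LF[5]=C('z')+1=5+1=6
L[6]='i': occ=0, LF[6]=C('i')+0=2+0=2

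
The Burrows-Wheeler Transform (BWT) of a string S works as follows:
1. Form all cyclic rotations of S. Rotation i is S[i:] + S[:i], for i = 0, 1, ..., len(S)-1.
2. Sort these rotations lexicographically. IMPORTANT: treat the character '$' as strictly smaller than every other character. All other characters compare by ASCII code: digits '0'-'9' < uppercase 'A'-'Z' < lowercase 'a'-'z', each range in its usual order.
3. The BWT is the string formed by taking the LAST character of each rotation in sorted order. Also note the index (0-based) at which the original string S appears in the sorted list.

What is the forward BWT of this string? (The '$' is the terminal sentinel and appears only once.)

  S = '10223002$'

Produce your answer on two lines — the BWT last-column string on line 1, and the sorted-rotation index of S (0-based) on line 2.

All 9 rotations (rotation i = S[i:]+S[:i]):
  rot[0] = 10223002$
  rot[1] = 0223002$1
  rot[2] = 223002$10
  rot[3] = 23002$102
  rot[4] = 3002$1022
  rot[5] = 002$10223
  rot[6] = 02$102230
  rot[7] = 2$1022300
  rot[8] = $10223002
Sorted (with $ < everything):
  sorted[0] = $10223002  (last char: '2')
  sorted[1] = 002$10223  (last char: '3')
  sorted[2] = 02$102230  (last char: '0')
  sorted[3] = 0223002$1  (last char: '1')
  sorted[4] = 10223002$  (last char: '$')
  sorted[5] = 2$1022300  (last char: '0')
  sorted[6] = 223002$10  (last char: '0')
  sorted[7] = 23002$102  (last char: '2')
  sorted[8] = 3002$1022  (last char: '2')
Last column: 2301$0022
Original string S is at sorted index 4

Answer: 2301$0022
4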